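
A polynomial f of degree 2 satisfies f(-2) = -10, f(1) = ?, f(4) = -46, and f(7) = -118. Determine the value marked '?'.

On equispaced nodes a degree-2 polynomial has vanishing third forward difference, so
  - f(-2) + 3·f(1) - 3·f(4) + f(7) = 0.
Substituting the known values and solving for f(1):
  3·f(1) = -30
  f(1) = -10.

-10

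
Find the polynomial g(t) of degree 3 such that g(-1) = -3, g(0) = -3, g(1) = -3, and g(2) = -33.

Write g(t) = at^3 + bt^2 + ct + d. Substituting each data point gives a linear system:
  -a + b - c + d = -3
  d = -3
  a + b + c + d = -3
  8a + 4b + 2c + d = -33
Solving the system yields a = -5, b = 0, c = 5, d = -3.
So g(t) = -5t³ + 5t - 3.
Check: g(-1) = -3. ✓

g(t) = -5t^3 + 5t - 3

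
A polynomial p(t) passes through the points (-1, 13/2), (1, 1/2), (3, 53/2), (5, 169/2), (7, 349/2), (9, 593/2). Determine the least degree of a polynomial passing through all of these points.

2

Forward differences of the values at t = -1, 1, 3, 5, 7, 9:
  p  : 13/2  1/2  53/2  169/2  349/2  593/2
  Δ  : -6  26  58  90  122
  Δ^2: 32  32  32  32
  Δ^3: 0  0  0
  Δ^4: 0  0
  Δ^5: 0
The second differences are constant (32) and nonzero, while all higher differences vanish, so the minimal degree is 2.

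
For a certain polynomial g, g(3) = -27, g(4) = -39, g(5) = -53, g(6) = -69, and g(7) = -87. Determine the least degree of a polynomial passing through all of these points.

Forward differences of the values at u = 3, 4, 5, 6, 7:
  g  : -27  -39  -53  -69  -87
  Δ  : -12  -14  -16  -18
  Δ^2: -2  -2  -2
  Δ^3: 0  0
  Δ^4: 0
The second differences are constant (-2) and nonzero, while all higher differences vanish, so the minimal degree is 2.

2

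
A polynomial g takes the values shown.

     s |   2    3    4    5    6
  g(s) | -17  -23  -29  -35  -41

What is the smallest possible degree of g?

1

Forward differences of the values at s = 2, 3, 4, 5, 6:
  g  : -17  -23  -29  -35  -41
  Δ  : -6  -6  -6  -6
  Δ^2: 0  0  0
  Δ^3: 0  0
  Δ^4: 0
The first differences are constant (-6) and nonzero, while all higher differences vanish, so the minimal degree is 1.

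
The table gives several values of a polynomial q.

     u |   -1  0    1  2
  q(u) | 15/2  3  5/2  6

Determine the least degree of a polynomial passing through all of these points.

2

Forward differences of the values at u = -1, 0, 1, 2:
  q  : 15/2  3  5/2  6
  Δ  : -9/2  -1/2  7/2
  Δ^2: 4  4
  Δ^3: 0
The second differences are constant (4) and nonzero, while all higher differences vanish, so the minimal degree is 2.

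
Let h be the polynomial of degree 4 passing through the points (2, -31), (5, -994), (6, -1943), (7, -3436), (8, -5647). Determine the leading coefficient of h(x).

Write h(x) = ax^4 + bx^3 + cx^2 + dx + e. Substituting each data point gives a linear system:
  16a + 8b + 4c + 2d + e = -31
  625a + 125b + 25c + 5d + e = -994
  1296a + 216b + 36c + 6d + e = -1943
  2401a + 343b + 49c + 7d + e = -3436
  4096a + 512b + 64c + 8d + e = -5647
Solving the system yields a = -1, b = -3, c = -1, d = 6, e = 1.
So h(x) = -x⁴ - 3x³ - x² + 6x + 1.
The leading coefficient is -1.

-1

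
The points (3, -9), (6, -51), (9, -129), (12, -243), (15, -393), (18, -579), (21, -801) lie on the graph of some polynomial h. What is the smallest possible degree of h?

Forward differences of the values at s = 3, 6, 9, 12, 15, 18, 21:
  h  : -9  -51  -129  -243  -393  -579  -801
  Δ  : -42  -78  -114  -150  -186  -222
  Δ^2: -36  -36  -36  -36  -36
  Δ^3: 0  0  0  0
  Δ^4: 0  0  0
  Δ^5: 0  0
  Δ^6: 0
The second differences are constant (-36) and nonzero, while all higher differences vanish, so the minimal degree is 2.

2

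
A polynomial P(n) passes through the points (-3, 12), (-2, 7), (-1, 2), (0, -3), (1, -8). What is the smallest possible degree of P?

1

Forward differences of the values at n = -3, -2, -1, 0, 1:
  P  : 12  7  2  -3  -8
  Δ  : -5  -5  -5  -5
  Δ^2: 0  0  0
  Δ^3: 0  0
  Δ^4: 0
The first differences are constant (-5) and nonzero, while all higher differences vanish, so the minimal degree is 1.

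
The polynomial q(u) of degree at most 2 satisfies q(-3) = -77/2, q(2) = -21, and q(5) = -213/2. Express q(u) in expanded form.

q(u) = -4u^2 - (1/2)u - 4

Using the Lagrange interpolation formula with nodes -3, 2, 5:
  L_0(u) = (u - 2)(u - 5) / 40
  L_1(u) = (u + 3)(u - 5) / -15
  L_2(u) = (u + 3)(u - 2) / 24
Then q(u) = -77/2·L_0(u) - 21·L_1(u) - 213/2·L_2(u).
Expanding and collecting terms gives q(u) = -4u^2 - (1/2)u - 4.
Check: q(2) = -21. ✓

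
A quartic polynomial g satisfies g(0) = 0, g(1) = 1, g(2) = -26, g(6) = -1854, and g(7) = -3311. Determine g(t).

g(t) = -t^4 - 3t^3 + 2t^2 + 3t

Write g(t) = at^4 + bt^3 + ct^2 + dt + e. Substituting each data point gives a linear system:
  e = 0
  a + b + c + d + e = 1
  16a + 8b + 4c + 2d + e = -26
  1296a + 216b + 36c + 6d + e = -1854
  2401a + 343b + 49c + 7d + e = -3311
Solving the system yields a = -1, b = -3, c = 2, d = 3, e = 0.
So g(t) = -t⁴ - 3t³ + 2t² + 3t.
Check: g(7) = -3311. ✓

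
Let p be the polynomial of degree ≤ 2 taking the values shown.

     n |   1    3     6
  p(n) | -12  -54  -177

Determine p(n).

p(n) = -4n^2 - 5n - 3

Write p(n) = an^2 + bn + c. Substituting each data point gives a linear system:
  a + b + c = -12
  9a + 3b + c = -54
  36a + 6b + c = -177
Solving the system yields a = -4, b = -5, c = -3.
So p(n) = -4n^2 - 5n - 3.
Check: p(1) = -12. ✓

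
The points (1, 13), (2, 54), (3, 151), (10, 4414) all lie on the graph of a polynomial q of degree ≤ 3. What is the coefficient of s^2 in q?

Write q(s) = as^3 + bs^2 + cs + d. Substituting each data point gives a linear system:
  a + b + c + d = 13
  8a + 4b + 2c + d = 54
  27a + 9b + 3c + d = 151
  1000a + 100b + 10c + d = 4414
Solving the system yields a = 4, b = 4, c = 1, d = 4.
So q(s) = 4s^3 + 4s^2 + s + 4.
The coefficient of s^2 is 4.

4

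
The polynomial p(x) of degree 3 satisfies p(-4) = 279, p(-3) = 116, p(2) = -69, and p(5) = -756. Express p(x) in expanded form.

p(x) = -5x^3 - 4x^2 - 6x - 1

Write p(x) = ax^3 + bx^2 + cx + d. Substituting each data point gives a linear system:
  -64a + 16b - 4c + d = 279
  -27a + 9b - 3c + d = 116
  8a + 4b + 2c + d = -69
  125a + 25b + 5c + d = -756
Solving the system yields a = -5, b = -4, c = -6, d = -1.
So p(x) = -5x^3 - 4x^2 - 6x - 1.
Check: p(-4) = 279. ✓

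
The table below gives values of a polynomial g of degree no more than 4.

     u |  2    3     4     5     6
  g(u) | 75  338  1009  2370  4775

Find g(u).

g(u) = 3u^4 + 5u^3 - 6u^2 + 3u + 5

Using the Lagrange interpolation formula with nodes 2, 3, 4, 5, 6:
  L_0(u) = (u - 3)(u - 4)(u - 5)(u - 6) / 24
  L_1(u) = (u - 2)(u - 4)(u - 5)(u - 6) / -6
  L_2(u) = (u - 2)(u - 3)(u - 5)(u - 6) / 4
  L_3(u) = (u - 2)(u - 3)(u - 4)(u - 6) / -6
  L_4(u) = (u - 2)(u - 3)(u - 4)(u - 5) / 24
Then g(u) = 75·L_0(u) + 338·L_1(u) + 1009·L_2(u) + 2370·L_3(u) + 4775·L_4(u).
Expanding and collecting terms gives g(u) = 3u⁴ + 5u³ - 6u² + 3u + 5.
Check: g(4) = 1009. ✓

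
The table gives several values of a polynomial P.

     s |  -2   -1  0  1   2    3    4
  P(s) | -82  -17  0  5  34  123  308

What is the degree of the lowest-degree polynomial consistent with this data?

Forward differences of the values at s = -2, -1, 0, 1, 2, 3, 4:
  P  : -82  -17  0  5  34  123  308
  Δ  : 65  17  5  29  89  185
  Δ^2: -48  -12  24  60  96
  Δ^3: 36  36  36  36
  Δ^4: 0  0  0
  Δ^5: 0  0
  Δ^6: 0
The third differences are constant (36) and nonzero, while all higher differences vanish, so the minimal degree is 3.

3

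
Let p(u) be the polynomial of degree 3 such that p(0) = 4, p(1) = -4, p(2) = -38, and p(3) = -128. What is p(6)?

Using the Lagrange interpolation formula with nodes 0, 1, 2, 3:
  L_0(u) = (u - 1)(u - 2)(u - 3) / -6
  L_1(u) = u(u - 2)(u - 3) / 2
  L_2(u) = u(u - 1)(u - 3) / -2
  L_3(u) = u(u - 1)(u - 2) / 6
Then p(u) = 4·L_0(u) - 4·L_1(u) - 38·L_2(u) - 128·L_3(u).
Expanding and collecting terms gives p(u) = -5u^3 + 2u^2 - 5u + 4.
Evaluating at u = 6: p(6) = -1034.

-1034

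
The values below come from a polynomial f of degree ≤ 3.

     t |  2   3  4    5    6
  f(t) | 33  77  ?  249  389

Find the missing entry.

On equispaced nodes a degree-3 polynomial has vanishing fourth forward difference, so
  f(2) - 4·f(3) + 6·f(4) - 4·f(5) + f(6) = 0.
Substituting the known values and solving for f(4):
  6·f(4) = 882
  f(4) = 147.

147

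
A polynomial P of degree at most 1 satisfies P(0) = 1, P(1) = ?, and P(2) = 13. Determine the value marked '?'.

On equispaced nodes a degree-1 polynomial has vanishing second forward difference, so
  P(0) - 2·P(1) + P(2) = 0.
Substituting the known values and solving for P(1):
  -2·P(1) = -14
  P(1) = 7.

7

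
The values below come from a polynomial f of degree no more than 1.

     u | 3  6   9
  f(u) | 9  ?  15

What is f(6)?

The 2 known points determine the degree-1 polynomial uniquely.
Write f(u) = au + b. Substituting each data point gives a linear system:
  3a + b = 9
  9a + b = 15
Solving the system yields a = 1, b = 6.
So f(u) = u + 6.
Then f(6) = 12.

12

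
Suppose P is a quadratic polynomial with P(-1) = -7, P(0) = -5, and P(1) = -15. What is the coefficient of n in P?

Write P(n) = an^2 + bn + c. Substituting each data point gives a linear system:
  a - b + c = -7
  c = -5
  a + b + c = -15
Solving the system yields a = -6, b = -4, c = -5.
So P(n) = -6n^2 - 4n - 5.
The coefficient of n is -4.

-4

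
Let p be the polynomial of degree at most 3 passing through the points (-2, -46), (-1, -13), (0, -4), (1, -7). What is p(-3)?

-115

Using the Lagrange interpolation formula with nodes -2, -1, 0, 1:
  L_0(s) = (s + 1)s(s - 1) / -6
  L_1(s) = (s + 2)s(s - 1) / 2
  L_2(s) = (s + 2)(s + 1)(s - 1) / -2
  L_3(s) = (s + 2)(s + 1)s / 6
Then p(s) = -46·L_0(s) - 13·L_1(s) - 4·L_2(s) - 7·L_3(s).
Expanding and collecting terms gives p(s) = 2s³ - 6s² + s - 4.
Evaluating at s = -3: p(-3) = -115.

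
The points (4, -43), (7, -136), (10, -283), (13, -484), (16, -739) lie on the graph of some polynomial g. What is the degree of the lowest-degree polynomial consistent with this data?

Forward differences of the values at u = 4, 7, 10, 13, 16:
  g  : -43  -136  -283  -484  -739
  Δ  : -93  -147  -201  -255
  Δ^2: -54  -54  -54
  Δ^3: 0  0
  Δ^4: 0
The second differences are constant (-54) and nonzero, while all higher differences vanish, so the minimal degree is 2.

2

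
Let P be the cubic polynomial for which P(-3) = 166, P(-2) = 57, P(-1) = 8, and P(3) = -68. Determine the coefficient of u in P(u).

-3

Write P(u) = au^3 + bu^2 + cu + d. Substituting each data point gives a linear system:
  -27a + 9b - 3c + d = 166
  -8a + 4b - 2c + d = 57
  -a + b - c + d = 8
  27a + 9b + 3c + d = -68
Solving the system yields a = -4, b = 6, c = -3, d = -5.
So P(u) = -4u³ + 6u² - 3u - 5.
The coefficient of u is -3.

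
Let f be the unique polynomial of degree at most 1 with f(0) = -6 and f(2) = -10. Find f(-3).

Using the Lagrange interpolation formula with nodes 0, 2:
  L_0(n) = (n - 2) / -2
  L_1(n) = n / 2
Then f(n) = -6·L_0(n) - 10·L_1(n).
Expanding and collecting terms gives f(n) = -2n - 6.
Evaluating at n = -3: f(-3) = 0.

0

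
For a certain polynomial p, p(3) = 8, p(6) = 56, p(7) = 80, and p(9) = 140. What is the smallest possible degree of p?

Divided differences on the nodes 3, 6, 7, 9:
  order 0: 8  56  80  140
  order 1: 16  24  30
  order 2: 2  2
  order 3: 0
The order-2 divided differences are all 2 (nonzero) and every higher order vanishes, so the data lies on a polynomial of degree exactly 2.

2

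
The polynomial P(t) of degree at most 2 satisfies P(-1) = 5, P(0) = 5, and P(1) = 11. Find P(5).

95

Write P(t) = at^2 + bt + c. Substituting each data point gives a linear system:
  a - b + c = 5
  c = 5
  a + b + c = 11
Solving the system yields a = 3, b = 3, c = 5.
So P(t) = 3t^2 + 3t + 5.
Then P(5) = 95.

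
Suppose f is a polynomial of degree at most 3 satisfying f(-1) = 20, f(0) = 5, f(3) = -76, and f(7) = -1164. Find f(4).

Write f(s) = as^3 + bs^2 + cs + d. Substituting each data point gives a linear system:
  -a + b - c + d = 20
  d = 5
  27a + 9b + 3c + d = -76
  343a + 49b + 7c + d = -1164
Solving the system yields a = -4, b = 5, c = -6, d = 5.
So f(s) = -4s^3 + 5s^2 - 6s + 5.
Then f(4) = -195.

-195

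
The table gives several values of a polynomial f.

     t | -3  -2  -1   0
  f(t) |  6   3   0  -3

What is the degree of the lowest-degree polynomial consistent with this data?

1

Forward differences of the values at t = -3, -2, -1, 0:
  f  : 6  3  0  -3
  Δ  : -3  -3  -3
  Δ^2: 0  0
  Δ^3: 0
The first differences are constant (-3) and nonzero, while all higher differences vanish, so the minimal degree is 1.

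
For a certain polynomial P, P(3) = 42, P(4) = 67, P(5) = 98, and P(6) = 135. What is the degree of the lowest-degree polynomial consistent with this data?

Forward differences of the values at u = 3, 4, 5, 6:
  P  : 42  67  98  135
  Δ  : 25  31  37
  Δ^2: 6  6
  Δ^3: 0
The second differences are constant (6) and nonzero, while all higher differences vanish, so the minimal degree is 2.

2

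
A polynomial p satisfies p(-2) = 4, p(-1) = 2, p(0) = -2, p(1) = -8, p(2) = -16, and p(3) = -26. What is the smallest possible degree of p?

Forward differences of the values at t = -2, -1, 0, 1, 2, 3:
  p  : 4  2  -2  -8  -16  -26
  Δ  : -2  -4  -6  -8  -10
  Δ^2: -2  -2  -2  -2
  Δ^3: 0  0  0
  Δ^4: 0  0
  Δ^5: 0
The second differences are constant (-2) and nonzero, while all higher differences vanish, so the minimal degree is 2.

2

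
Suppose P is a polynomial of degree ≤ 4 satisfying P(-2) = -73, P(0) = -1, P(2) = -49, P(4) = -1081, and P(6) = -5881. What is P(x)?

Write P(x) = ax^4 + bx^3 + cx^2 + dx + e. Substituting each data point gives a linear system:
  16a - 8b + 4c - 2d + e = -73
  e = -1
  16a + 8b + 4c + 2d + e = -49
  256a + 64b + 16c + 4d + e = -1081
  1296a + 216b + 36c + 6d + e = -5881
Solving the system yields a = -5, b = 2, c = 5, d = -2, e = -1.
So P(x) = -5x^4 + 2x^3 + 5x^2 - 2x - 1.
Check: P(6) = -5881. ✓

P(x) = -5x^4 + 2x^3 + 5x^2 - 2x - 1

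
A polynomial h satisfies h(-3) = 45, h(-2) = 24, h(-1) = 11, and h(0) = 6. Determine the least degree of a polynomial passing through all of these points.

Forward differences of the values at n = -3, -2, -1, 0:
  h  : 45  24  11  6
  Δ  : -21  -13  -5
  Δ^2: 8  8
  Δ^3: 0
The second differences are constant (8) and nonzero, while all higher differences vanish, so the minimal degree is 2.

2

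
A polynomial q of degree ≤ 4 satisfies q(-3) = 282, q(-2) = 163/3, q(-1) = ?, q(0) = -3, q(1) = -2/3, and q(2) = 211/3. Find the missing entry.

On equispaced nodes a degree-4 polynomial has vanishing fifth forward difference, so
  - q(-3) + 5·q(-2) - 10·q(-1) + 10·q(0) - 5·q(1) + q(2) = 0.
Substituting the known values and solving for q(-1):
  -10·q(-1) = -100/3
  q(-1) = 10/3.

10/3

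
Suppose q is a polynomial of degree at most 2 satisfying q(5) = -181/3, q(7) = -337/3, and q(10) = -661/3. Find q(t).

Write q(t) = at^2 + bt + c. Substituting each data point gives a linear system:
  25a + 5b + c = -181/3
  49a + 7b + c = -337/3
  100a + 10b + c = -661/3
Solving the system yields a = -2, b = -2, c = -1/3.
So q(t) = -2t² - 2t - 1/3.
Check: q(7) = -337/3. ✓

q(t) = -2t^2 - 2t - 1/3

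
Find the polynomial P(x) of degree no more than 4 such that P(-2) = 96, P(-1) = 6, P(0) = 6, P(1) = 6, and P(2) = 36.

P(x) = 5x^4 - 5x^3 - 5x^2 + 5x + 6

Using the Lagrange interpolation formula with nodes -2, -1, 0, 1, 2:
  L_0(x) = (x + 1)x(x - 1)(x - 2) / 24
  L_1(x) = (x + 2)x(x - 1)(x - 2) / -6
  L_2(x) = (x + 2)(x + 1)(x - 1)(x - 2) / 4
  L_3(x) = (x + 2)(x + 1)x(x - 2) / -6
  L_4(x) = (x + 2)(x + 1)x(x - 1) / 24
Then P(x) = 96·L_0(x) + 6·L_1(x) + 6·L_2(x) + 6·L_3(x) + 36·L_4(x).
Expanding and collecting terms gives P(x) = 5x^4 - 5x^3 - 5x^2 + 5x + 6.
Check: P(2) = 36. ✓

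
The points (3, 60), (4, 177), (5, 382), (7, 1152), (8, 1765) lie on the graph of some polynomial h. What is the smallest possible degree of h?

3

Divided differences on the nodes 3, 4, 5, 7, 8:
  order 0: 60  177  382  1152  1765
  order 1: 117  205  385  613
  order 2: 44  60  76
  order 3: 4  4
  order 4: 0
The order-3 divided differences are all 4 (nonzero) and every higher order vanishes, so the data lies on a polynomial of degree exactly 3.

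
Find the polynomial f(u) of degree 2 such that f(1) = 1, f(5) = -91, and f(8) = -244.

Using the Lagrange interpolation formula with nodes 1, 5, 8:
  L_0(u) = (u - 5)(u - 8) / 28
  L_1(u) = (u - 1)(u - 8) / -12
  L_2(u) = (u - 1)(u - 5) / 21
Then f(u) = 1·L_0(u) - 91·L_1(u) - 244·L_2(u).
Expanding and collecting terms gives f(u) = -4u² + u + 4.
Check: f(8) = -244. ✓

f(u) = -4u^2 + u + 4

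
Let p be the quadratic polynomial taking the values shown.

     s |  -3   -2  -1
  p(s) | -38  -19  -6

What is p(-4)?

Using the Lagrange interpolation formula with nodes -3, -2, -1:
  L_0(s) = (s + 2)(s + 1) / 2
  L_1(s) = (s + 3)(s + 1) / -1
  L_2(s) = (s + 3)(s + 2) / 2
Then p(s) = -38·L_0(s) - 19·L_1(s) - 6·L_2(s).
Expanding and collecting terms gives p(s) = -3s^2 + 4s + 1.
Evaluating at s = -4: p(-4) = -63.

-63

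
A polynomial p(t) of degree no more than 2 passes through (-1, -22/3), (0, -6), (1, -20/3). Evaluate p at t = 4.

-62/3

Write p(t) = at^2 + bt + c. Substituting each data point gives a linear system:
  a - b + c = -22/3
  c = -6
  a + b + c = -20/3
Solving the system yields a = -1, b = 1/3, c = -6.
So p(t) = -t² + (1/3)t - 6.
Then p(4) = -62/3.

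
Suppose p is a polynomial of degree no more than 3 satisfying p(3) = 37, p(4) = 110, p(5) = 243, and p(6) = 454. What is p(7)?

Forward differences of the values at n = 3, 4, 5, 6:
  p  : 37  110  243  454
  Δ  : 73  133  211
  Δ^2: 60  78
  Δ^3: 18
The third differences are constant, confirming degree 3.
Interpolating (Newton forward form) and evaluating at n = 7 gives p(7) = 761.

761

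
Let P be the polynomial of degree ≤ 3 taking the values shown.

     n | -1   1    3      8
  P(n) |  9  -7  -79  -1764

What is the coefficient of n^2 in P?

5

Write P(n) = an^3 + bn^2 + cn + d. Substituting each data point gives a linear system:
  -a + b - c + d = 9
  a + b + c + d = -7
  27a + 9b + 3c + d = -79
  512a + 64b + 8c + d = -1764
Solving the system yields a = -4, b = 5, c = -4, d = -4.
So P(n) = -4n^3 + 5n^2 - 4n - 4.
The coefficient of n^2 is 5.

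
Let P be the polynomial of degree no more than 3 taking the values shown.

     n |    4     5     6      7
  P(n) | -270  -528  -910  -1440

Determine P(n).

Write P(n) = an^3 + bn^2 + cn + d. Substituting each data point gives a linear system:
  64a + 16b + 4c + d = -270
  125a + 25b + 5c + d = -528
  216a + 36b + 6c + d = -910
  343a + 49b + 7c + d = -1440
Solving the system yields a = -4, b = -2, c = 4, d = 2.
So P(n) = -4n³ - 2n² + 4n + 2.
Check: P(5) = -528. ✓

P(n) = -4n^3 - 2n^2 + 4n + 2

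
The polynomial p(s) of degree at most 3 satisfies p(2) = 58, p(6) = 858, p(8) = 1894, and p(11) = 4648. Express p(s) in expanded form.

p(s) = 3s^3 + 5s^2 + 4s + 6

Write p(s) = as^3 + bs^2 + cs + d. Substituting each data point gives a linear system:
  8a + 4b + 2c + d = 58
  216a + 36b + 6c + d = 858
  512a + 64b + 8c + d = 1894
  1331a + 121b + 11c + d = 4648
Solving the system yields a = 3, b = 5, c = 4, d = 6.
So p(s) = 3s^3 + 5s^2 + 4s + 6.
Check: p(2) = 58. ✓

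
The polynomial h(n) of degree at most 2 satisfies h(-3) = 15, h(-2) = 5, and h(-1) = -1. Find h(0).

-3

Forward differences of the values at n = -3, -2, -1:
  h  : 15  5  -1
  Δ  : -10  -6
  Δ^2: 4
The second differences are constant, confirming degree 2.
Interpolating (Newton forward form) and evaluating at n = 0 gives h(0) = -3.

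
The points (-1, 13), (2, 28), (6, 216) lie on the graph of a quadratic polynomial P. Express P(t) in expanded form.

Using the Lagrange interpolation formula with nodes -1, 2, 6:
  L_0(t) = (t - 2)(t - 6) / 21
  L_1(t) = (t + 1)(t - 6) / -12
  L_2(t) = (t + 1)(t - 2) / 28
Then P(t) = 13·L_0(t) + 28·L_1(t) + 216·L_2(t).
Expanding and collecting terms gives P(t) = 6t^2 - t + 6.
Check: P(2) = 28. ✓

P(t) = 6t^2 - t + 6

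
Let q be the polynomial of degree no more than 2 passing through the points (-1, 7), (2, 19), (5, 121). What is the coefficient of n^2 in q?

5

Write q(n) = an^2 + bn + c. Substituting each data point gives a linear system:
  a - b + c = 7
  4a + 2b + c = 19
  25a + 5b + c = 121
Solving the system yields a = 5, b = -1, c = 1.
So q(n) = 5n^2 - n + 1.
The leading coefficient is 5.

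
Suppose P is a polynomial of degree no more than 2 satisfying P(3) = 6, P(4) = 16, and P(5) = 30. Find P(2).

Using the Lagrange interpolation formula with nodes 3, 4, 5:
  L_0(t) = (t - 4)(t - 5) / 2
  L_1(t) = (t - 3)(t - 5) / -1
  L_2(t) = (t - 3)(t - 4) / 2
Then P(t) = 6·L_0(t) + 16·L_1(t) + 30·L_2(t).
Expanding and collecting terms gives P(t) = 2t^2 - 4t.
Evaluating at t = 2: P(2) = 0.

0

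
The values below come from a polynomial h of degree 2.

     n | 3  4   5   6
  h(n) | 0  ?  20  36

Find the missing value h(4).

8

On equispaced nodes a degree-2 polynomial has vanishing third forward difference, so
  - h(3) + 3·h(4) - 3·h(5) + h(6) = 0.
Substituting the known values and solving for h(4):
  3·h(4) = 24
  h(4) = 8.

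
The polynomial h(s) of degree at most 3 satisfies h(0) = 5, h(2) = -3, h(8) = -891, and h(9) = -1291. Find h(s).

Write h(s) = as^3 + bs^2 + cs + d. Substituting each data point gives a linear system:
  d = 5
  8a + 4b + 2c + d = -3
  512a + 64b + 8c + d = -891
  729a + 81b + 9c + d = -1291
Solving the system yields a = -2, b = 2, c = 0, d = 5.
So h(s) = -2s³ + 2s² + 5.
Check: h(9) = -1291. ✓

h(s) = -2s^3 + 2s^2 + 5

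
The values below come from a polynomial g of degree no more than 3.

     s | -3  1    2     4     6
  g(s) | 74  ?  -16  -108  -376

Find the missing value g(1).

The 4 known points determine the degree-3 polynomial uniquely.
Write g(s) = as^3 + bs^2 + cs + d. Substituting each data point gives a linear system:
  -27a + 9b - 3c + d = 74
  8a + 4b + 2c + d = -16
  64a + 16b + 4c + d = -108
  216a + 36b + 6c + d = -376
Solving the system yields a = -2, b = 2, c = -2, d = -4.
So g(s) = -2s³ + 2s² - 2s - 4.
Then g(1) = -6.

-6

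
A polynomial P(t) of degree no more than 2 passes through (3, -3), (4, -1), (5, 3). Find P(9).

Using the Lagrange interpolation formula with nodes 3, 4, 5:
  L_0(t) = (t - 4)(t - 5) / 2
  L_1(t) = (t - 3)(t - 5) / -1
  L_2(t) = (t - 3)(t - 4) / 2
Then P(t) = -3·L_0(t) - 1·L_1(t) + 3·L_2(t).
Expanding and collecting terms gives P(t) = t^2 - 5t + 3.
Evaluating at t = 9: P(9) = 39.

39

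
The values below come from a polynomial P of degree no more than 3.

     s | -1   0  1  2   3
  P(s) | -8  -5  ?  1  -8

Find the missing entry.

The 4 known points determine the degree-3 polynomial uniquely.
Write P(s) = as^3 + bs^2 + cs + d. Substituting each data point gives a linear system:
  -a + b - c + d = -8
  d = -5
  8a + 4b + 2c + d = 1
  27a + 9b + 3c + d = -8
Solving the system yields a = -1, b = 1, c = 5, d = -5.
So P(s) = -s^3 + s^2 + 5s - 5.
Then P(1) = 0.

0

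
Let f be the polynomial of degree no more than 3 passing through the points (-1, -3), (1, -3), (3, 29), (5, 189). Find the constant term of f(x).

-1

Write f(x) = ax^3 + bx^2 + cx + d. Substituting each data point gives a linear system:
  -a + b - c + d = -3
  a + b + c + d = -3
  27a + 9b + 3c + d = 29
  125a + 25b + 5c + d = 189
Solving the system yields a = 2, b = -2, c = -2, d = -1.
So f(x) = 2x³ - 2x² - 2x - 1.
The constant term is -1.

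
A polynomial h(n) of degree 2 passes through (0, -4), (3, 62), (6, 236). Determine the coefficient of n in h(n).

4

Write h(n) = an^2 + bn + c. Substituting each data point gives a linear system:
  c = -4
  9a + 3b + c = 62
  36a + 6b + c = 236
Solving the system yields a = 6, b = 4, c = -4.
So h(n) = 6n² + 4n - 4.
The coefficient of n is 4.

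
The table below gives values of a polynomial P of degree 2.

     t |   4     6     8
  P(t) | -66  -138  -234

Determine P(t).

P(t) = -3t^2 - 6t + 6

Write P(t) = at^2 + bt + c. Substituting each data point gives a linear system:
  16a + 4b + c = -66
  36a + 6b + c = -138
  64a + 8b + c = -234
Solving the system yields a = -3, b = -6, c = 6.
So P(t) = -3t^2 - 6t + 6.
Check: P(6) = -138. ✓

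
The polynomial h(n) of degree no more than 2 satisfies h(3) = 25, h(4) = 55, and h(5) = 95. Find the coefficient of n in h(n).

Write h(n) = an^2 + bn + c. Substituting each data point gives a linear system:
  9a + 3b + c = 25
  16a + 4b + c = 55
  25a + 5b + c = 95
Solving the system yields a = 5, b = -5, c = -5.
So h(n) = 5n^2 - 5n - 5.
The coefficient of n is -5.

-5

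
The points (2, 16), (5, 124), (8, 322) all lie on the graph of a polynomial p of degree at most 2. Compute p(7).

246

Write p(n) = an^2 + bn + c. Substituting each data point gives a linear system:
  4a + 2b + c = 16
  25a + 5b + c = 124
  64a + 8b + c = 322
Solving the system yields a = 5, b = 1, c = -6.
So p(n) = 5n^2 + n - 6.
Then p(7) = 246.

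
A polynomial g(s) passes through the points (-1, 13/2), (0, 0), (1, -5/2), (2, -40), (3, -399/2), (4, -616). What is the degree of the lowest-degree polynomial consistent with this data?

4

Forward differences of the values at s = -1, 0, 1, 2, 3, 4:
  g  : 13/2  0  -5/2  -40  -399/2  -616
  Δ  : -13/2  -5/2  -75/2  -319/2  -833/2
  Δ^2: 4  -35  -122  -257
  Δ^3: -39  -87  -135
  Δ^4: -48  -48
  Δ^5: 0
The fourth differences are constant (-48) and nonzero, while all higher differences vanish, so the minimal degree is 4.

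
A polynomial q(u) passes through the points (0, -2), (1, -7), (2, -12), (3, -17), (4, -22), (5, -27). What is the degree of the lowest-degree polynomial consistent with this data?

Forward differences of the values at u = 0, 1, 2, 3, 4, 5:
  q  : -2  -7  -12  -17  -22  -27
  Δ  : -5  -5  -5  -5  -5
  Δ^2: 0  0  0  0
  Δ^3: 0  0  0
  Δ^4: 0  0
  Δ^5: 0
The first differences are constant (-5) and nonzero, while all higher differences vanish, so the minimal degree is 1.

1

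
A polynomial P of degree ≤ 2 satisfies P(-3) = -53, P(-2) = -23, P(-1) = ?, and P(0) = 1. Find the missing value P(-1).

-5

On equispaced nodes a degree-2 polynomial has vanishing third forward difference, so
  - P(-3) + 3·P(-2) - 3·P(-1) + P(0) = 0.
Substituting the known values and solving for P(-1):
  -3·P(-1) = 15
  P(-1) = -5.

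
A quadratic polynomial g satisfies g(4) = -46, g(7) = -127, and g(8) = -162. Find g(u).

Write g(u) = au^2 + bu + c. Substituting each data point gives a linear system:
  16a + 4b + c = -46
  49a + 7b + c = -127
  64a + 8b + c = -162
Solving the system yields a = -2, b = -5, c = 6.
So g(u) = -2u^2 - 5u + 6.
Check: g(7) = -127. ✓

g(u) = -2u^2 - 5u + 6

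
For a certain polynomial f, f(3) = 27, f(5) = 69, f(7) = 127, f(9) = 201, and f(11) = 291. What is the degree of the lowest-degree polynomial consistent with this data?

2

Forward differences of the values at n = 3, 5, 7, 9, 11:
  f  : 27  69  127  201  291
  Δ  : 42  58  74  90
  Δ^2: 16  16  16
  Δ^3: 0  0
  Δ^4: 0
The second differences are constant (16) and nonzero, while all higher differences vanish, so the minimal degree is 2.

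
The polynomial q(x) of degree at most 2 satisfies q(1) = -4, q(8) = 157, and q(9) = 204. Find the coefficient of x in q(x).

-4

Write q(x) = ax^2 + bx + c. Substituting each data point gives a linear system:
  a + b + c = -4
  64a + 8b + c = 157
  81a + 9b + c = 204
Solving the system yields a = 3, b = -4, c = -3.
So q(x) = 3x² - 4x - 3.
The coefficient of x is -4.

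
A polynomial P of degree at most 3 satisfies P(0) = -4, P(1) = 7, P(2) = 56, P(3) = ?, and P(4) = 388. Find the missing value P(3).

The 4 known points determine the degree-3 polynomial uniquely.
Write P(u) = au^3 + bu^2 + cu + d. Substituting each data point gives a linear system:
  d = -4
  a + b + c + d = 7
  8a + 4b + 2c + d = 56
  64a + 16b + 4c + d = 388
Solving the system yields a = 5, b = 4, c = 2, d = -4.
So P(u) = 5u^3 + 4u^2 + 2u - 4.
Then P(3) = 173.

173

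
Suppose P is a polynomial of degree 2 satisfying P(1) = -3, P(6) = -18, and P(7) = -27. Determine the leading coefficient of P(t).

-1

Write P(t) = at^2 + bt + c. Substituting each data point gives a linear system:
  a + b + c = -3
  36a + 6b + c = -18
  49a + 7b + c = -27
Solving the system yields a = -1, b = 4, c = -6.
So P(t) = -t² + 4t - 6.
The leading coefficient is -1.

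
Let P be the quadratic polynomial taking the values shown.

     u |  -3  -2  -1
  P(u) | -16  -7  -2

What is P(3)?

Forward differences of the values at u = -3, -2, -1:
  P  : -16  -7  -2
  Δ  : 9  5
  Δ^2: -4
The second differences are constant, confirming degree 2.
Interpolating (Newton forward form) and evaluating at u = 3 gives P(3) = -22.

-22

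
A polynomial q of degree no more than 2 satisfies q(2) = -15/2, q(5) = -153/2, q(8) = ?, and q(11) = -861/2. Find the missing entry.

The 3 known points determine the degree-2 polynomial uniquely.
Write q(x) = ax^2 + bx + c. Substituting each data point gives a linear system:
  4a + 2b + c = -15/2
  25a + 5b + c = -153/2
  121a + 11b + c = -861/2
Solving the system yields a = -4, b = 5, c = -3/2.
So q(x) = -4x² + 5x - 3/2.
Then q(8) = -435/2.

-435/2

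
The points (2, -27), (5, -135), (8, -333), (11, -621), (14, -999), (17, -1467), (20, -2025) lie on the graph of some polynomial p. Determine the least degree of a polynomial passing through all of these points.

2

Forward differences of the values at n = 2, 5, 8, 11, 14, 17, 20:
  p  : -27  -135  -333  -621  -999  -1467  -2025
  Δ  : -108  -198  -288  -378  -468  -558
  Δ^2: -90  -90  -90  -90  -90
  Δ^3: 0  0  0  0
  Δ^4: 0  0  0
  Δ^5: 0  0
  Δ^6: 0
The second differences are constant (-90) and nonzero, while all higher differences vanish, so the minimal degree is 2.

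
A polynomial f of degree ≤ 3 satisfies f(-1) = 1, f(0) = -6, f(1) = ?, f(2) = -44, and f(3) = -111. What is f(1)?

-15

On equispaced nodes a degree-3 polynomial has vanishing fourth forward difference, so
  f(-1) - 4·f(0) + 6·f(1) - 4·f(2) + f(3) = 0.
Substituting the known values and solving for f(1):
  6·f(1) = -90
  f(1) = -15.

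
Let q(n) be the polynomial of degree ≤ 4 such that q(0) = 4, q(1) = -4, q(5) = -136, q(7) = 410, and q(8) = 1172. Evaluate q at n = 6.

Using the Lagrange interpolation formula with nodes 0, 1, 5, 7, 8:
  L_0(n) = (n - 1)(n - 5)(n - 7)(n - 8) / 280
  L_1(n) = n(n - 5)(n - 7)(n - 8) / -168
  L_2(n) = n(n - 1)(n - 7)(n - 8) / 120
  L_3(n) = n(n - 1)(n - 5)(n - 8) / -84
  L_4(n) = n(n - 1)(n - 5)(n - 7) / 168
Then q(n) = 4·L_0(n) - 4·L_1(n) - 136·L_2(n) + 410·L_3(n) + 1172·L_4(n).
Expanding and collecting terms gives q(n) = n⁴ - 5n³ - 6n² + 2n + 4.
Evaluating at n = 6: q(6) = 16.

16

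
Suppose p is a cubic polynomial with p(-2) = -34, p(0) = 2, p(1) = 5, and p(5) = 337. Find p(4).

170

Write p(x) = ax^3 + bx^2 + cx + d. Substituting each data point gives a linear system:
  -8a + 4b - 2c + d = -34
  d = 2
  a + b + c + d = 5
  125a + 25b + 5c + d = 337
Solving the system yields a = 3, b = -2, c = 2, d = 2.
So p(x) = 3x³ - 2x² + 2x + 2.
Then p(4) = 170.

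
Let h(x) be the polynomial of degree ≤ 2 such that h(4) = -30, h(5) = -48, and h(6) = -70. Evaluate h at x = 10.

-198

Using the Lagrange interpolation formula with nodes 4, 5, 6:
  L_0(x) = (x - 5)(x - 6) / 2
  L_1(x) = (x - 4)(x - 6) / -1
  L_2(x) = (x - 4)(x - 5) / 2
Then h(x) = -30·L_0(x) - 48·L_1(x) - 70·L_2(x).
Expanding and collecting terms gives h(x) = -2x^2 + 2.
Evaluating at x = 10: h(10) = -198.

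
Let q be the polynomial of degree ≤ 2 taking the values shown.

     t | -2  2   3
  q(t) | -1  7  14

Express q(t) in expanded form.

q(t) = t^2 + 2t - 1

Write q(t) = at^2 + bt + c. Substituting each data point gives a linear system:
  4a - 2b + c = -1
  4a + 2b + c = 7
  9a + 3b + c = 14
Solving the system yields a = 1, b = 2, c = -1.
So q(t) = t² + 2t - 1.
Check: q(3) = 14. ✓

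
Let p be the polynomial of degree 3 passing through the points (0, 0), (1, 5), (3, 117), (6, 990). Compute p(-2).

Using the Lagrange interpolation formula with nodes 0, 1, 3, 6:
  L_0(s) = (s - 1)(s - 3)(s - 6) / -18
  L_1(s) = s(s - 3)(s - 6) / 10
  L_2(s) = s(s - 1)(s - 6) / -18
  L_3(s) = s(s - 1)(s - 3) / 90
Then p(s) = 0·L_0(s) + 5·L_1(s) + 117·L_2(s) + 990·L_3(s).
Expanding and collecting terms gives p(s) = 5s³ - 3s² + 3s.
Evaluating at s = -2: p(-2) = -58.

-58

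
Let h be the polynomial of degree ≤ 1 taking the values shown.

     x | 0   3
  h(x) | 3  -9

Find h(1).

Write h(x) = ax + b. Substituting each data point gives a linear system:
  b = 3
  3a + b = -9
Solving the system yields a = -4, b = 3.
So h(x) = -4x + 3.
Then h(1) = -1.

-1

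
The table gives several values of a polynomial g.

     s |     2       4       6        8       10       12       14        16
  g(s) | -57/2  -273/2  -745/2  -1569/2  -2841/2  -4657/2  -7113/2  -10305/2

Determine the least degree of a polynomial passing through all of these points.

3

Forward differences of the values at s = 2, 4, 6, 8, 10, 12, 14, 16:
  g  : -57/2  -273/2  -745/2  -1569/2  -2841/2  -4657/2  -7113/2  -10305/2
  Δ  : -108  -236  -412  -636  -908  -1228  -1596
  Δ^2: -128  -176  -224  -272  -320  -368
  Δ^3: -48  -48  -48  -48  -48
  Δ^4: 0  0  0  0
  Δ^5: 0  0  0
  Δ^6: 0  0
  Δ^7: 0
The third differences are constant (-48) and nonzero, while all higher differences vanish, so the minimal degree is 3.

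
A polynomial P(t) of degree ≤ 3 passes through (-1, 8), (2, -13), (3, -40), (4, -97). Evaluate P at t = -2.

35

Write P(t) = at^3 + bt^2 + ct + d. Substituting each data point gives a linear system:
  -a + b - c + d = 8
  8a + 4b + 2c + d = -13
  27a + 9b + 3c + d = -40
  64a + 16b + 4c + d = -97
Solving the system yields a = -2, b = 3, c = -4, d = -1.
So P(t) = -2t³ + 3t² - 4t - 1.
Then P(-2) = 35.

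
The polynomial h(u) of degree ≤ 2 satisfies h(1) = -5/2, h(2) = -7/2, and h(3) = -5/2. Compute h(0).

1/2

Using the Lagrange interpolation formula with nodes 1, 2, 3:
  L_0(u) = (u - 2)(u - 3) / 2
  L_1(u) = (u - 1)(u - 3) / -1
  L_2(u) = (u - 1)(u - 2) / 2
Then h(u) = -5/2·L_0(u) - 7/2·L_1(u) - 5/2·L_2(u).
Expanding and collecting terms gives h(u) = u^2 - 4u + 1/2.
Evaluating at u = 0: h(0) = 1/2.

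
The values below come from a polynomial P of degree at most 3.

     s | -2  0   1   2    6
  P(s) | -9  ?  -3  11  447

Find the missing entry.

-3

The 4 known points determine the degree-3 polynomial uniquely.
Write P(s) = as^3 + bs^2 + cs + d. Substituting each data point gives a linear system:
  -8a + 4b - 2c + d = -9
  a + b + c + d = -3
  8a + 4b + 2c + d = 11
  216a + 36b + 6c + d = 447
Solving the system yields a = 2, b = 1, c = -3, d = -3.
So P(s) = 2s³ + s² - 3s - 3.
Then P(0) = -3.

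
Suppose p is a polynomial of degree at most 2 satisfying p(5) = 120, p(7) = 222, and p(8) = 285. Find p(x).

Using the Lagrange interpolation formula with nodes 5, 7, 8:
  L_0(x) = (x - 7)(x - 8) / 6
  L_1(x) = (x - 5)(x - 8) / -2
  L_2(x) = (x - 5)(x - 7) / 3
Then p(x) = 120·L_0(x) + 222·L_1(x) + 285·L_2(x).
Expanding and collecting terms gives p(x) = 4x^2 + 3x + 5.
Check: p(5) = 120. ✓

p(x) = 4x^2 + 3x + 5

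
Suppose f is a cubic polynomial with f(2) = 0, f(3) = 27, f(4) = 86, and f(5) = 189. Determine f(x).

f(x) = 2x^3 - 2x^2 - x - 6

Using the Lagrange interpolation formula with nodes 2, 3, 4, 5:
  L_0(x) = (x - 3)(x - 4)(x - 5) / -6
  L_1(x) = (x - 2)(x - 4)(x - 5) / 2
  L_2(x) = (x - 2)(x - 3)(x - 5) / -2
  L_3(x) = (x - 2)(x - 3)(x - 4) / 6
Then f(x) = 0·L_0(x) + 27·L_1(x) + 86·L_2(x) + 189·L_3(x).
Expanding and collecting terms gives f(x) = 2x³ - 2x² - x - 6.
Check: f(2) = 0. ✓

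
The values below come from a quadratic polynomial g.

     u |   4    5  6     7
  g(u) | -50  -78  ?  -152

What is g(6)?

The 3 known points determine the degree-2 polynomial uniquely.
Write g(u) = au^2 + bu + c. Substituting each data point gives a linear system:
  16a + 4b + c = -50
  25a + 5b + c = -78
  49a + 7b + c = -152
Solving the system yields a = -3, b = -1, c = 2.
So g(u) = -3u² - u + 2.
Then g(6) = -112.

-112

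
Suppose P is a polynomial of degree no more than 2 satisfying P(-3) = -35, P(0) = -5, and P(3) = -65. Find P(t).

P(t) = -5t^2 - 5t - 5

Write P(t) = at^2 + bt + c. Substituting each data point gives a linear system:
  9a - 3b + c = -35
  c = -5
  9a + 3b + c = -65
Solving the system yields a = -5, b = -5, c = -5.
So P(t) = -5t^2 - 5t - 5.
Check: P(-3) = -35. ✓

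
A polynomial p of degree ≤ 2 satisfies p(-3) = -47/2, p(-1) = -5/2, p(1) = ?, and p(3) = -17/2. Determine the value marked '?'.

The 3 known points determine the degree-2 polynomial uniquely.
Write p(t) = at^2 + bt + c. Substituting each data point gives a linear system:
  9a - 3b + c = -47/2
  a - b + c = -5/2
  9a + 3b + c = -17/2
Solving the system yields a = -2, b = 5/2, c = 2.
So p(t) = -2t² + (5/2)t + 2.
Then p(1) = 5/2.

5/2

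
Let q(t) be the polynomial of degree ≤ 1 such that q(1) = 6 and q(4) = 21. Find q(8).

41

Write q(t) = at + b. Substituting each data point gives a linear system:
  a + b = 6
  4a + b = 21
Solving the system yields a = 5, b = 1.
So q(t) = 5t + 1.
Then q(8) = 41.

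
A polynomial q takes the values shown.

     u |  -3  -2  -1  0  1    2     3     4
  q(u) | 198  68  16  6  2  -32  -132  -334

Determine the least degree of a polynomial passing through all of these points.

Forward differences of the values at u = -3, -2, -1, 0, 1, 2, 3, 4:
  q  : 198  68  16  6  2  -32  -132  -334
  Δ  : -130  -52  -10  -4  -34  -100  -202
  Δ^2: 78  42  6  -30  -66  -102
  Δ^3: -36  -36  -36  -36  -36
  Δ^4: 0  0  0  0
  Δ^5: 0  0  0
  Δ^6: 0  0
  Δ^7: 0
The third differences are constant (-36) and nonzero, while all higher differences vanish, so the minimal degree is 3.

3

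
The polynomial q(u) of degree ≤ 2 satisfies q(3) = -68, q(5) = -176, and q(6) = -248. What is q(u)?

Write q(u) = au^2 + bu + c. Substituting each data point gives a linear system:
  9a + 3b + c = -68
  25a + 5b + c = -176
  36a + 6b + c = -248
Solving the system yields a = -6, b = -6, c = 4.
So q(u) = -6u² - 6u + 4.
Check: q(6) = -248. ✓

q(u) = -6u^2 - 6u + 4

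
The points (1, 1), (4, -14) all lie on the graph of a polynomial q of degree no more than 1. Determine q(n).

q(n) = -5n + 6

Using the Lagrange interpolation formula with nodes 1, 4:
  L_0(n) = (n - 4) / -3
  L_1(n) = (n - 1) / 3
Then q(n) = 1·L_0(n) - 14·L_1(n).
Expanding and collecting terms gives q(n) = -5n + 6.
Check: q(4) = -14. ✓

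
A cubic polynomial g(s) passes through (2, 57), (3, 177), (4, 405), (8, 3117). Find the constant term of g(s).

Write g(s) = as^3 + bs^2 + cs + d. Substituting each data point gives a linear system:
  8a + 4b + 2c + d = 57
  27a + 9b + 3c + d = 177
  64a + 16b + 4c + d = 405
  512a + 64b + 8c + d = 3117
Solving the system yields a = 6, b = 0, c = 6, d = -3.
So g(s) = 6s^3 + 6s - 3.
The constant term is -3.

-3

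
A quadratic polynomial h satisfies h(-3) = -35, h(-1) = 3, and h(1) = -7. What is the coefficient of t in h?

Write h(t) = at^2 + bt + c. Substituting each data point gives a linear system:
  9a - 3b + c = -35
  a - b + c = 3
  a + b + c = -7
Solving the system yields a = -6, b = -5, c = 4.
So h(t) = -6t^2 - 5t + 4.
The coefficient of t is -5.

-5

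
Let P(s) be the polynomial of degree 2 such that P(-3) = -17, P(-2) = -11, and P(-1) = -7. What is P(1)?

-5

Write P(s) = as^2 + bs + c. Substituting each data point gives a linear system:
  9a - 3b + c = -17
  4a - 2b + c = -11
  a - b + c = -7
Solving the system yields a = -1, b = 1, c = -5.
So P(s) = -s^2 + s - 5.
Then P(1) = -5.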